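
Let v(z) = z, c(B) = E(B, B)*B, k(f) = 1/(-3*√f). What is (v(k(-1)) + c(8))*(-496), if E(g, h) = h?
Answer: -31744 - 496*I/3 ≈ -31744.0 - 165.33*I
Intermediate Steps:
k(f) = -1/(3*√f)
c(B) = B² (c(B) = B*B = B²)
(v(k(-1)) + c(8))*(-496) = (-(-1)*I/3 + 8²)*(-496) = (-(-1)*I/3 + 64)*(-496) = (I/3 + 64)*(-496) = (64 + I/3)*(-496) = -31744 - 496*I/3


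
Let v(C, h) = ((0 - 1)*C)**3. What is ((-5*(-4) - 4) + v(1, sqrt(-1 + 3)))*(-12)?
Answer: -180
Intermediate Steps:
v(C, h) = -C**3 (v(C, h) = (-C)**3 = -C**3)
((-5*(-4) - 4) + v(1, sqrt(-1 + 3)))*(-12) = ((-5*(-4) - 4) - 1*1**3)*(-12) = ((20 - 4) - 1*1)*(-12) = (16 - 1)*(-12) = 15*(-12) = -180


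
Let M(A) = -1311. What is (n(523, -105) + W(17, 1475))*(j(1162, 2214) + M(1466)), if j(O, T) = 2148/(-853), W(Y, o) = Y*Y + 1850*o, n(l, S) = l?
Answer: -3058285881222/853 ≈ -3.5853e+9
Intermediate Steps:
W(Y, o) = Y**2 + 1850*o
j(O, T) = -2148/853 (j(O, T) = 2148*(-1/853) = -2148/853)
(n(523, -105) + W(17, 1475))*(j(1162, 2214) + M(1466)) = (523 + (17**2 + 1850*1475))*(-2148/853 - 1311) = (523 + (289 + 2728750))*(-1120431/853) = (523 + 2729039)*(-1120431/853) = 2729562*(-1120431/853) = -3058285881222/853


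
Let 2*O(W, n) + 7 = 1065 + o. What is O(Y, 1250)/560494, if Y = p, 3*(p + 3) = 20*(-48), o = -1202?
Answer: -36/280247 ≈ -0.00012846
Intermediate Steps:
p = -323 (p = -3 + (20*(-48))/3 = -3 + (1/3)*(-960) = -3 - 320 = -323)
Y = -323
O(W, n) = -72 (O(W, n) = -7/2 + (1065 - 1202)/2 = -7/2 + (1/2)*(-137) = -7/2 - 137/2 = -72)
O(Y, 1250)/560494 = -72/560494 = -72*1/560494 = -36/280247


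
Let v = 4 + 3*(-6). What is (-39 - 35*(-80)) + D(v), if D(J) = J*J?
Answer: 2957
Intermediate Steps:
v = -14 (v = 4 - 18 = -14)
D(J) = J²
(-39 - 35*(-80)) + D(v) = (-39 - 35*(-80)) + (-14)² = (-39 + 2800) + 196 = 2761 + 196 = 2957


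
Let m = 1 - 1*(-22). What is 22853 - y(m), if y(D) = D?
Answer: 22830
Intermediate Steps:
m = 23 (m = 1 + 22 = 23)
22853 - y(m) = 22853 - 1*23 = 22853 - 23 = 22830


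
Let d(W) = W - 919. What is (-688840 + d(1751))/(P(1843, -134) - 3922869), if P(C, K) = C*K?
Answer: 688008/4169831 ≈ 0.16500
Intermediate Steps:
d(W) = -919 + W
(-688840 + d(1751))/(P(1843, -134) - 3922869) = (-688840 + (-919 + 1751))/(1843*(-134) - 3922869) = (-688840 + 832)/(-246962 - 3922869) = -688008/(-4169831) = -688008*(-1/4169831) = 688008/4169831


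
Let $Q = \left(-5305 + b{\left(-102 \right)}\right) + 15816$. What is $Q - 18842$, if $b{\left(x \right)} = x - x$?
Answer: $-8331$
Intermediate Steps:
$b{\left(x \right)} = 0$
$Q = 10511$ ($Q = \left(-5305 + 0\right) + 15816 = -5305 + 15816 = 10511$)
$Q - 18842 = 10511 - 18842 = -8331$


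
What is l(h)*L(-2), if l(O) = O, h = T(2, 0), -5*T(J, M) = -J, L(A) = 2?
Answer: ⅘ ≈ 0.80000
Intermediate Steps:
T(J, M) = J/5 (T(J, M) = -(-1)*J/5 = J/5)
h = ⅖ (h = (⅕)*2 = ⅖ ≈ 0.40000)
l(h)*L(-2) = (⅖)*2 = ⅘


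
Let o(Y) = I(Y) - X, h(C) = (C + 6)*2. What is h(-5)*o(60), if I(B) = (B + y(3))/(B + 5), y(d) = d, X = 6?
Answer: -654/65 ≈ -10.062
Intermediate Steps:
h(C) = 12 + 2*C (h(C) = (6 + C)*2 = 12 + 2*C)
I(B) = (3 + B)/(5 + B) (I(B) = (B + 3)/(B + 5) = (3 + B)/(5 + B))
o(Y) = -6 + (3 + Y)/(5 + Y) (o(Y) = (3 + Y)/(5 + Y) - 1*6 = (3 + Y)/(5 + Y) - 6 = -6 + (3 + Y)/(5 + Y))
h(-5)*o(60) = (12 + 2*(-5))*((-27 - 5*60)/(5 + 60)) = (12 - 10)*((-27 - 300)/65) = 2*((1/65)*(-327)) = 2*(-327/65) = -654/65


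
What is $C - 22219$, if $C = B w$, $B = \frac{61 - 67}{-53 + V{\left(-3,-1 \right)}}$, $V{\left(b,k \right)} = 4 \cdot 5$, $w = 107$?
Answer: $- \frac{244195}{11} \approx -22200.0$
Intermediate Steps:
$V{\left(b,k \right)} = 20$
$B = \frac{2}{11}$ ($B = \frac{61 - 67}{-53 + 20} = - \frac{6}{-33} = \left(-6\right) \left(- \frac{1}{33}\right) = \frac{2}{11} \approx 0.18182$)
$C = \frac{214}{11}$ ($C = \frac{2}{11} \cdot 107 = \frac{214}{11} \approx 19.455$)
$C - 22219 = \frac{214}{11} - 22219 = - \frac{244195}{11}$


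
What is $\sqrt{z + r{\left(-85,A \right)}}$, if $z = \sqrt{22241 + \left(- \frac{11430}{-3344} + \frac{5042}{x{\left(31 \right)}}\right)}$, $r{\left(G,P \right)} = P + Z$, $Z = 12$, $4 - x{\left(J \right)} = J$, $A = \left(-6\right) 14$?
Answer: $\frac{\sqrt{-113221152 + 209 \sqrt{1248697818390}}}{1254} \approx 8.7475$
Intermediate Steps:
$A = -84$
$x{\left(J \right)} = 4 - J$
$r{\left(G,P \right)} = 12 + P$ ($r{\left(G,P \right)} = P + 12 = 12 + P$)
$z = \frac{\sqrt{1248697818390}}{7524}$ ($z = \sqrt{22241 + \left(- \frac{11430}{-3344} + \frac{5042}{4 - 31}\right)} = \sqrt{22241 + \left(\left(-11430\right) \left(- \frac{1}{3344}\right) + \frac{5042}{4 - 31}\right)} = \sqrt{22241 + \left(\frac{5715}{1672} + \frac{5042}{-27}\right)} = \sqrt{22241 + \left(\frac{5715}{1672} + 5042 \left(- \frac{1}{27}\right)\right)} = \sqrt{22241 + \left(\frac{5715}{1672} - \frac{5042}{27}\right)} = \sqrt{22241 - \frac{8275919}{45144}} = \sqrt{\frac{995771785}{45144}} = \frac{\sqrt{1248697818390}}{7524} \approx 148.52$)
$\sqrt{z + r{\left(-85,A \right)}} = \sqrt{\frac{\sqrt{1248697818390}}{7524} + \left(12 - 84\right)} = \sqrt{\frac{\sqrt{1248697818390}}{7524} - 72} = \sqrt{-72 + \frac{\sqrt{1248697818390}}{7524}}$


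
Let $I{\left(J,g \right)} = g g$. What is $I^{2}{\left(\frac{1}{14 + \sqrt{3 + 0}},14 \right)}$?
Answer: $38416$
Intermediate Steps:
$I{\left(J,g \right)} = g^{2}$
$I^{2}{\left(\frac{1}{14 + \sqrt{3 + 0}},14 \right)} = \left(14^{2}\right)^{2} = 196^{2} = 38416$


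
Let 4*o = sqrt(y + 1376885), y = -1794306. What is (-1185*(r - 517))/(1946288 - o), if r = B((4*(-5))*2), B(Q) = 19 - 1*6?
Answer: 3719683344384/12121718416105 + 477792*I*sqrt(417421)/12121718416105 ≈ 0.30686 + 2.5466e-5*I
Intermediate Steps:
B(Q) = 13 (B(Q) = 19 - 6 = 13)
o = I*sqrt(417421)/4 (o = sqrt(-1794306 + 1376885)/4 = sqrt(-417421)/4 = (I*sqrt(417421))/4 = I*sqrt(417421)/4 ≈ 161.52*I)
r = 13
(-1185*(r - 517))/(1946288 - o) = (-1185*(13 - 517))/(1946288 - I*sqrt(417421)/4) = (-1185*(-504))/(1946288 - I*sqrt(417421)/4) = 597240/(1946288 - I*sqrt(417421)/4)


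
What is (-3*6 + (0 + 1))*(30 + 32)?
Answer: -1054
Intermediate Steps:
(-3*6 + (0 + 1))*(30 + 32) = (-18 + 1)*62 = -17*62 = -1054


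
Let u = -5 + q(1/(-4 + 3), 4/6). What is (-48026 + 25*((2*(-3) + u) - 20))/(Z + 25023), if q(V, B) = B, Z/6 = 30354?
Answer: -146353/621441 ≈ -0.23551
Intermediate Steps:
Z = 182124 (Z = 6*30354 = 182124)
u = -13/3 (u = -5 + 4/6 = -5 + 4*(1/6) = -5 + 2/3 = -13/3 ≈ -4.3333)
(-48026 + 25*((2*(-3) + u) - 20))/(Z + 25023) = (-48026 + 25*((2*(-3) - 13/3) - 20))/(182124 + 25023) = (-48026 + 25*((-6 - 13/3) - 20))/207147 = (-48026 + 25*(-31/3 - 20))*(1/207147) = (-48026 + 25*(-91/3))*(1/207147) = (-48026 - 2275/3)*(1/207147) = -146353/3*1/207147 = -146353/621441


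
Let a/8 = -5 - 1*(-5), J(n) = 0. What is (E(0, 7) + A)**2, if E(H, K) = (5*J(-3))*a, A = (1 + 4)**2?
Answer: 625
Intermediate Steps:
A = 25 (A = 5**2 = 25)
a = 0 (a = 8*(-5 - 1*(-5)) = 8*(-5 + 5) = 8*0 = 0)
E(H, K) = 0 (E(H, K) = (5*0)*0 = 0*0 = 0)
(E(0, 7) + A)**2 = (0 + 25)**2 = 25**2 = 625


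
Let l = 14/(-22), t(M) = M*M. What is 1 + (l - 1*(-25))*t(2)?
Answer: 1083/11 ≈ 98.455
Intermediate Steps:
t(M) = M²
l = -7/11 (l = 14*(-1/22) = -7/11 ≈ -0.63636)
1 + (l - 1*(-25))*t(2) = 1 + (-7/11 - 1*(-25))*2² = 1 + (-7/11 + 25)*4 = 1 + (268/11)*4 = 1 + 1072/11 = 1083/11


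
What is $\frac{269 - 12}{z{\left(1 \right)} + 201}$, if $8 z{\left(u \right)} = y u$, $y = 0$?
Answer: $\frac{257}{201} \approx 1.2786$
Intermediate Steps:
$z{\left(u \right)} = 0$ ($z{\left(u \right)} = \frac{0 u}{8} = \frac{1}{8} \cdot 0 = 0$)
$\frac{269 - 12}{z{\left(1 \right)} + 201} = \frac{269 - 12}{0 + 201} = \frac{269 - 12}{201} = 257 \cdot \frac{1}{201} = \frac{257}{201}$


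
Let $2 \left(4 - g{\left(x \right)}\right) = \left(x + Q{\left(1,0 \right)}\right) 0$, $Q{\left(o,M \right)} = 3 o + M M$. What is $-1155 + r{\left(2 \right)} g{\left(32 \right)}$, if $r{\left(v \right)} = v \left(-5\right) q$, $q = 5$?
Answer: $-1355$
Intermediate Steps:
$Q{\left(o,M \right)} = M^{2} + 3 o$ ($Q{\left(o,M \right)} = 3 o + M^{2} = M^{2} + 3 o$)
$g{\left(x \right)} = 4$ ($g{\left(x \right)} = 4 - \frac{\left(x + \left(0^{2} + 3 \cdot 1\right)\right) 0}{2} = 4 - \frac{\left(x + \left(0 + 3\right)\right) 0}{2} = 4 - \frac{\left(x + 3\right) 0}{2} = 4 - \frac{\left(3 + x\right) 0}{2} = 4 - 0 = 4 + 0 = 4$)
$r{\left(v \right)} = - 25 v$ ($r{\left(v \right)} = v \left(-5\right) 5 = - 5 v 5 = - 25 v$)
$-1155 + r{\left(2 \right)} g{\left(32 \right)} = -1155 + \left(-25\right) 2 \cdot 4 = -1155 - 200 = -1355$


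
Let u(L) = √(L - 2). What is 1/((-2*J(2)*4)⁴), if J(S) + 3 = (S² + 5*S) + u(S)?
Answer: 1/59969536 ≈ 1.6675e-8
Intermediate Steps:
u(L) = √(-2 + L)
J(S) = -3 + S² + √(-2 + S) + 5*S (J(S) = -3 + ((S² + 5*S) + √(-2 + S)) = -3 + (S² + √(-2 + S) + 5*S) = -3 + S² + √(-2 + S) + 5*S)
1/((-2*J(2)*4)⁴) = 1/((-2*(-3 + 2² + √(-2 + 2) + 5*2)*4)⁴) = 1/((-2*(-3 + 4 + √0 + 10)*4)⁴) = 1/((-2*(-3 + 4 + 0 + 10)*4)⁴) = 1/((-2*11*4)⁴) = 1/((-22*4)⁴) = 1/((-88)⁴) = 1/59969536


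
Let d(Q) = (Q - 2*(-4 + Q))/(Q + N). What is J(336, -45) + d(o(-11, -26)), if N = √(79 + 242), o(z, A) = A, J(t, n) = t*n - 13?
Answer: -5373099/355 - 34*√321/355 ≈ -15137.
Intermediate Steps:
J(t, n) = -13 + n*t (J(t, n) = n*t - 13 = -13 + n*t)
N = √321 ≈ 17.916
d(Q) = (8 - Q)/(Q + √321) (d(Q) = (Q - 2*(-4 + Q))/(Q + √321) = (Q + (8 - 2*Q))/(Q + √321) = (8 - Q)/(Q + √321))
J(336, -45) + d(o(-11, -26)) = (-13 - 45*336) + (8 - 1*(-26))/(-26 + √321) = (-13 - 15120) + (8 + 26)/(-26 + √321) = -15133 + 34/(-26 + √321)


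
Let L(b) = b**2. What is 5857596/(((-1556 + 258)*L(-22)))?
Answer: -1464399/157058 ≈ -9.3239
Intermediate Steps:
5857596/(((-1556 + 258)*L(-22))) = 5857596/(((-1556 + 258)*(-22)**2)) = 5857596/((-1298*484)) = 5857596/(-628232) = 5857596*(-1/628232) = -1464399/157058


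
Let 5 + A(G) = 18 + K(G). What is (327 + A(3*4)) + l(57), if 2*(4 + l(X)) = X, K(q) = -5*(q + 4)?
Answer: 569/2 ≈ 284.50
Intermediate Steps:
K(q) = -20 - 5*q (K(q) = -5*(4 + q) = -20 - 5*q)
A(G) = -7 - 5*G (A(G) = -5 + (18 + (-20 - 5*G)) = -5 + (-2 - 5*G) = -7 - 5*G)
l(X) = -4 + X/2
(327 + A(3*4)) + l(57) = (327 + (-7 - 15*4)) + (-4 + (½)*57) = (327 + (-7 - 5*12)) + (-4 + 57/2) = (327 + (-7 - 60)) + 49/2 = (327 - 67) + 49/2 = 260 + 49/2 = 569/2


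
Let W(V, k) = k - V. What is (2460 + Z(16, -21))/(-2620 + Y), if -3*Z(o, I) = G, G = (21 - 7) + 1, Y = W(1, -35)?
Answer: -2455/2656 ≈ -0.92432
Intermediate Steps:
Y = -36 (Y = -35 - 1*1 = -35 - 1 = -36)
G = 15 (G = 14 + 1 = 15)
Z(o, I) = -5 (Z(o, I) = -⅓*15 = -5)
(2460 + Z(16, -21))/(-2620 + Y) = (2460 - 5)/(-2620 - 36) = 2455/(-2656) = 2455*(-1/2656) = -2455/2656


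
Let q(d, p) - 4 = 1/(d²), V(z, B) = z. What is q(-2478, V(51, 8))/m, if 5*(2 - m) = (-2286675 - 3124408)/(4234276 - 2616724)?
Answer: 5518084766420/3682005287107 ≈ 1.4987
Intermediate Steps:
q(d, p) = 4 + d⁻² (q(d, p) = 4 + 1/(d²) = 4 + d⁻²)
m = 21586603/8087760 (m = 2 - (-2286675 - 3124408)/(5*(4234276 - 2616724)) = 2 - (-5411083)/(5*1617552) = 2 - ⅕*(-5411083/1617552) = 2 + 5411083/8087760 = 21586603/8087760 ≈ 2.6690)
q(-2478, V(51, 8))/m = (4 + (-2478)⁻²)/(21586603/8087760) = (4 + 1/6140484)*(8087760/21586603) = (24561937/6140484)*(8087760/21586603) = 5518084766420/3682005287107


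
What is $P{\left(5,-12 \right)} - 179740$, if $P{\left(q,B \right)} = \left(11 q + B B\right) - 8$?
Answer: $-179549$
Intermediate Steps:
$P{\left(q,B \right)} = -8 + B^{2} + 11 q$ ($P{\left(q,B \right)} = \left(11 q + B^{2}\right) - 8 = \left(B^{2} + 11 q\right) - 8 = -8 + B^{2} + 11 q$)
$P{\left(5,-12 \right)} - 179740 = \left(-8 + \left(-12\right)^{2} + 11 \cdot 5\right) - 179740 = \left(-8 + 144 + 55\right) - 179740 = 191 - 179740 = -179549$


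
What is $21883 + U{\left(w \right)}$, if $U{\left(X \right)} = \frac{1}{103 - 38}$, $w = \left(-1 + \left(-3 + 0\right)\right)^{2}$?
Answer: $\frac{1422396}{65} \approx 21883.0$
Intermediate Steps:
$w = 16$ ($w = \left(-1 - 3\right)^{2} = \left(-4\right)^{2} = 16$)
$U{\left(X \right)} = \frac{1}{65}$
$21883 + U{\left(w \right)} = 21883 + \frac{1}{65} = \frac{1422396}{65}$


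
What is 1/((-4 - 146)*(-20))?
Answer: 1/3000 ≈ 0.00033333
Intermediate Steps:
1/((-4 - 146)*(-20)) = 1/(-150*(-20)) = 1/3000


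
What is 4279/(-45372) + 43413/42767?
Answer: 1786734643/1940424324 ≈ 0.92080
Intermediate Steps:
4279/(-45372) + 43413/42767 = 4279*(-1/45372) + 43413*(1/42767) = -4279/45372 + 43413/42767 = 1786734643/1940424324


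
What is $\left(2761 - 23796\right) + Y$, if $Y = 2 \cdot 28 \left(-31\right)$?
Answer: $-22771$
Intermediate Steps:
$Y = -1736$ ($Y = 56 \left(-31\right) = -1736$)
$\left(2761 - 23796\right) + Y = \left(2761 - 23796\right) - 1736 = -21035 - 1736 = -22771$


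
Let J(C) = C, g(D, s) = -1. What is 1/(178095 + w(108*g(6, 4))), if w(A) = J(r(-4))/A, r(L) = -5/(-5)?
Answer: 108/19234259 ≈ 5.6150e-6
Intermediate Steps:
r(L) = 1 (r(L) = -5*(-⅕) = 1)
w(A) = 1/A
1/(178095 + w(108*g(6, 4))) = 1/(178095 + 1/(108*(-1))) = 1/(178095 + 1/(-108)) = 1/(178095 - 1/108) = 1/(19234259/108) = 108/19234259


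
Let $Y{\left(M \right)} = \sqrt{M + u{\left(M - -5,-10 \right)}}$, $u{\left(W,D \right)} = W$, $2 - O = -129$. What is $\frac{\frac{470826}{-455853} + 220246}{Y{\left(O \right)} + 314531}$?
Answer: $\frac{5263116892245562}{7516237197876497} - \frac{16733221502 \sqrt{267}}{7516237197876497} \approx 0.7002$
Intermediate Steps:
$O = 131$ ($O = 2 - -129 = 2 + 129 = 131$)
$Y{\left(M \right)} = \sqrt{5 + 2 M}$ ($Y{\left(M \right)} = \sqrt{M + \left(M - -5\right)} = \sqrt{M + \left(M + 5\right)} = \sqrt{M + \left(5 + M\right)} = \sqrt{5 + 2 M}$)
$\frac{\frac{470826}{-455853} + 220246}{Y{\left(O \right)} + 314531} = \frac{\frac{470826}{-455853} + 220246}{\sqrt{5 + 2 \cdot 131} + 314531} = \frac{470826 \left(- \frac{1}{455853}\right) + 220246}{\sqrt{5 + 262} + 314531} = \frac{- \frac{156942}{151951} + 220246}{\sqrt{267} + 314531} = \frac{33466443004}{151951 \left(314531 + \sqrt{267}\right)}$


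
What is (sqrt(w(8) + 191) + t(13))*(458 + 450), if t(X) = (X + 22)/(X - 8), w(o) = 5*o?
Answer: 6356 + 908*sqrt(231) ≈ 20156.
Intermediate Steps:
t(X) = (22 + X)/(-8 + X)
(sqrt(w(8) + 191) + t(13))*(458 + 450) = (sqrt(5*8 + 191) + (22 + 13)/(-8 + 13))*(458 + 450) = (sqrt(40 + 191) + 35/5)*908 = (sqrt(231) + (1/5)*35)*908 = (sqrt(231) + 7)*908 = (7 + sqrt(231))*908 = 6356 + 908*sqrt(231)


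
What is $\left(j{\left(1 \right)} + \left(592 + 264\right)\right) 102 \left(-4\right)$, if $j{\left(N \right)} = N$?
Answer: $-349656$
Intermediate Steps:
$\left(j{\left(1 \right)} + \left(592 + 264\right)\right) 102 \left(-4\right) = \left(1 + \left(592 + 264\right)\right) 102 \left(-4\right) = \left(1 + 856\right) \left(-408\right) = 857 \left(-408\right) = -349656$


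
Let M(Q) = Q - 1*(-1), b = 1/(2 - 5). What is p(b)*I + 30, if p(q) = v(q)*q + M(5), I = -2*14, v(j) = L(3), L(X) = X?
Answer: -110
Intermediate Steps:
b = -⅓ (b = 1/(-3) = -⅓ ≈ -0.33333)
v(j) = 3
I = -28
M(Q) = 1 + Q (M(Q) = Q + 1 = 1 + Q)
p(q) = 6 + 3*q (p(q) = 3*q + (1 + 5) = 3*q + 6 = 6 + 3*q)
p(b)*I + 30 = (6 + 3*(-⅓))*(-28) + 30 = (6 - 1)*(-28) + 30 = 5*(-28) + 30 = -140 + 30 = -110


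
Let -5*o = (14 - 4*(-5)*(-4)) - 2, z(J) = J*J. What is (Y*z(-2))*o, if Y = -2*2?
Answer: -1088/5 ≈ -217.60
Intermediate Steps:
z(J) = J**2
o = 68/5 (o = -((14 - 4*(-5)*(-4)) - 2)/5 = -((14 + 20*(-4)) - 2)/5 = -((14 - 80) - 2)/5 = -(-66 - 2)/5 = -1/5*(-68) = 68/5 ≈ 13.600)
Y = -4
(Y*z(-2))*o = -4*(-2)**2*(68/5) = -4*4*(68/5) = -16*68/5 = -1088/5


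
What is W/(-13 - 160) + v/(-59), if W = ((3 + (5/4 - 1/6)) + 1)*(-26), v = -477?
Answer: 541913/61242 ≈ 8.8487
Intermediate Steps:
W = -793/6 (W = ((3 + (5*(1/4) - 1*1/6)) + 1)*(-26) = ((3 + (5/4 - 1/6)) + 1)*(-26) = ((3 + 13/12) + 1)*(-26) = (49/12 + 1)*(-26) = (61/12)*(-26) = -793/6 ≈ -132.17)
W/(-13 - 160) + v/(-59) = -793/(6*(-13 - 160)) - 477/(-59) = -793/6/(-173) - 477*(-1/59) = -793/6*(-1/173) + 477/59 = 793/1038 + 477/59 = 541913/61242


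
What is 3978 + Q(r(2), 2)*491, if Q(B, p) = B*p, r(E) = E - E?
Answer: 3978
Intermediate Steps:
r(E) = 0
3978 + Q(r(2), 2)*491 = 3978 + (0*2)*491 = 3978 + 0*491 = 3978 + 0 = 3978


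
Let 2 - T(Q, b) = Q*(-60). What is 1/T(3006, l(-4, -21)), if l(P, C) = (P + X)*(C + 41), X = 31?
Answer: 1/180362 ≈ 5.5444e-6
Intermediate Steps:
l(P, C) = (31 + P)*(41 + C) (l(P, C) = (P + 31)*(C + 41) = (31 + P)*(41 + C))
T(Q, b) = 2 + 60*Q (T(Q, b) = 2 - Q*(-60) = 2 - (-60)*Q = 2 + 60*Q)
1/T(3006, l(-4, -21)) = 1/(2 + 60*3006) = 1/(2 + 180360) = 1/180362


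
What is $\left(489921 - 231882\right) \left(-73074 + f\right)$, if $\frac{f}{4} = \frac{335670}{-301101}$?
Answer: $- \frac{11333112618006}{601} \approx -1.8857 \cdot 10^{10}$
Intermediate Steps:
$f = - \frac{2680}{601}$ ($f = 4 \frac{335670}{-301101} = 4 \cdot 335670 \left(- \frac{1}{301101}\right) = 4 \left(- \frac{670}{601}\right) = - \frac{2680}{601} \approx -4.4592$)
$\left(489921 - 231882\right) \left(-73074 + f\right) = \left(489921 - 231882\right) \left(-73074 - \frac{2680}{601}\right) = 258039 \left(- \frac{43920154}{601}\right) = - \frac{11333112618006}{601}$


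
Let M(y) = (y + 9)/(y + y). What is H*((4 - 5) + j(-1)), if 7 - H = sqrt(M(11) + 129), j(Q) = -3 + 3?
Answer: -7 + sqrt(15719)/11 ≈ 4.3978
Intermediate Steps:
j(Q) = 0
M(y) = (9 + y)/(2*y) (M(y) = (9 + y)/((2*y)) = (9 + y)*(1/(2*y)) = (9 + y)/(2*y))
H = 7 - sqrt(15719)/11 (H = 7 - sqrt((1/2)*(9 + 11)/11 + 129) = 7 - sqrt((1/2)*(1/11)*20 + 129) = 7 - sqrt(10/11 + 129) = 7 - sqrt(1429/11) = 7 - sqrt(15719)/11 ≈ -4.3978)
H*((4 - 5) + j(-1)) = (7 - sqrt(15719)/11)*((4 - 5) + 0) = (7 - sqrt(15719)/11)*(-1 + 0) = (7 - sqrt(15719)/11)*(-1) = -7 + sqrt(15719)/11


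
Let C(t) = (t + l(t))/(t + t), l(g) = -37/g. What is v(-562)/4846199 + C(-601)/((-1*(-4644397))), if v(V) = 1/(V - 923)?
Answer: 1297899856268933/12072743598627727195455 ≈ 1.0751e-7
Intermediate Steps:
v(V) = 1/(-923 + V)
C(t) = (t - 37/t)/(2*t) (C(t) = (t - 37/t)/(t + t) = (t - 37/t)/((2*t)) = (t - 37/t)*(1/(2*t)) = (t - 37/t)/(2*t))
v(-562)/4846199 + C(-601)/((-1*(-4644397))) = 1/(-923 - 562*4846199) + ((½)*(-37 + (-601)²)/(-601)²)/((-1*(-4644397))) = (1/4846199)/(-1485) + ((½)*(1/361201)*(-37 + 361201))/4644397 = -1/1485*1/4846199 + ((½)*(1/361201)*361164)*(1/4644397) = -1/7196605515 + (180582/361201)*(1/4644397) = -1/7196605515 + 180582/1677560840797 = 1297899856268933/12072743598627727195455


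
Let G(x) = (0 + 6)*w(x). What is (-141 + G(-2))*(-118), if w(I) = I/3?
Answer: 17110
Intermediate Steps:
w(I) = I/3 (w(I) = I*(⅓) = I/3)
G(x) = 2*x (G(x) = (0 + 6)*(x/3) = 6*(x/3) = 2*x)
(-141 + G(-2))*(-118) = (-141 + 2*(-2))*(-118) = (-141 - 4)*(-118) = -145*(-118) = 17110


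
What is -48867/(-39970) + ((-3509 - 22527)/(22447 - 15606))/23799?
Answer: 1136420677219/929639155890 ≈ 1.2224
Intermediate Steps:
-48867/(-39970) + ((-3509 - 22527)/(22447 - 15606))/23799 = -48867*(-1/39970) - 26036/6841*(1/23799) = 6981/5710 - 26036*1/6841*(1/23799) = 6981/5710 - 26036/6841*1/23799 = 6981/5710 - 26036/162808959 = 1136420677219/929639155890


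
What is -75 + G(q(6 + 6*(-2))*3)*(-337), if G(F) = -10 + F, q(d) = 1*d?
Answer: 9361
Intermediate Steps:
q(d) = d
-75 + G(q(6 + 6*(-2))*3)*(-337) = -75 + (-10 + (6 + 6*(-2))*3)*(-337) = -75 + (-10 + (6 - 12)*3)*(-337) = -75 + (-10 - 6*3)*(-337) = -75 + (-10 - 18)*(-337) = -75 - 28*(-337) = -75 + 9436 = 9361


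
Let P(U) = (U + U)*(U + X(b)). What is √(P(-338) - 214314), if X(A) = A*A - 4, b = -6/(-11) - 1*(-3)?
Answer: √1014042/11 ≈ 91.545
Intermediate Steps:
b = 39/11 (b = -6*(-1/11) + 3 = 6/11 + 3 = 39/11 ≈ 3.5455)
X(A) = -4 + A² (X(A) = A² - 4 = -4 + A²)
P(U) = 2*U*(1037/121 + U) (P(U) = (U + U)*(U + (-4 + (39/11)²)) = (2*U)*(U + (-4 + 1521/121)) = (2*U)*(U + 1037/121) = (2*U)*(1037/121 + U) = 2*U*(1037/121 + U))
√(P(-338) - 214314) = √((2/121)*(-338)*(1037 + 121*(-338)) - 214314) = √((2/121)*(-338)*(1037 - 40898) - 214314) = √((2/121)*(-338)*(-39861) - 214314) = √(26946036/121 - 214314) = √(1014042/121) = √1014042/11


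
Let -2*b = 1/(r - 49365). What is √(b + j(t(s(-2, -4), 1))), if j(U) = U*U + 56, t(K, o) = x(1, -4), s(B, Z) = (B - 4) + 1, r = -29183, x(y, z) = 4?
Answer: √444224797162/78548 ≈ 8.4853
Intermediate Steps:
s(B, Z) = -3 + B (s(B, Z) = (-4 + B) + 1 = -3 + B)
t(K, o) = 4
b = 1/157096 (b = -1/(2*(-29183 - 49365)) = -½/(-78548) = -½*(-1/78548) = 1/157096 ≈ 6.3655e-6)
j(U) = 56 + U² (j(U) = U² + 56 = 56 + U²)
√(b + j(t(s(-2, -4), 1))) = √(1/157096 + (56 + 4²)) = √(1/157096 + (56 + 16)) = √(1/157096 + 72) = √(11310913/157096) = √444224797162/78548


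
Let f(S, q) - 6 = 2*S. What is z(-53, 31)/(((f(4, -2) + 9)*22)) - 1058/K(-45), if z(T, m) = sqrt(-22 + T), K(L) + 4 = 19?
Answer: -1058/15 + 5*I*sqrt(3)/506 ≈ -70.533 + 0.017115*I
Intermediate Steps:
f(S, q) = 6 + 2*S
K(L) = 15 (K(L) = -4 + 19 = 15)
z(-53, 31)/(((f(4, -2) + 9)*22)) - 1058/K(-45) = sqrt(-22 - 53)/((((6 + 2*4) + 9)*22)) - 1058/15 = sqrt(-75)/((((6 + 8) + 9)*22)) - 1058*1/15 = (5*I*sqrt(3))/(((14 + 9)*22)) - 1058/15 = (5*I*sqrt(3))/((23*22)) - 1058/15 = (5*I*sqrt(3))/506 - 1058/15 = (5*I*sqrt(3))*(1/506) - 1058/15 = 5*I*sqrt(3)/506 - 1058/15 = -1058/15 + 5*I*sqrt(3)/506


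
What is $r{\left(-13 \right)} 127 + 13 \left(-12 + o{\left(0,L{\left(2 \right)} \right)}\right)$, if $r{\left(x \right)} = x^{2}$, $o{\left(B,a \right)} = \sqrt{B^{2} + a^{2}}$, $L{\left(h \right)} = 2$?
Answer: $21333$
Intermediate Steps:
$r{\left(-13 \right)} 127 + 13 \left(-12 + o{\left(0,L{\left(2 \right)} \right)}\right) = \left(-13\right)^{2} \cdot 127 + 13 \left(-12 + \sqrt{0^{2} + 2^{2}}\right) = 169 \cdot 127 + 13 \left(-12 + \sqrt{0 + 4}\right) = 21463 + 13 \left(-12 + \sqrt{4}\right) = 21463 + 13 \left(-12 + 2\right) = 21463 + 13 \left(-10\right) = 21463 - 130 = 21333$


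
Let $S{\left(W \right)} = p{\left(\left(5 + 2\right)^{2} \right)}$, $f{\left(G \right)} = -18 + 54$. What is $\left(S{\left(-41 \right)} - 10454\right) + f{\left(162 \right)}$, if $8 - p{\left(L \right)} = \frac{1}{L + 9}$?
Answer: $- \frac{603781}{58} \approx -10410.0$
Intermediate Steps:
$f{\left(G \right)} = 36$
$p{\left(L \right)} = 8 - \frac{1}{9 + L}$ ($p{\left(L \right)} = 8 - \frac{1}{L + 9} = 8 - \frac{1}{9 + L}$)
$S{\left(W \right)} = \frac{463}{58}$ ($S{\left(W \right)} = \frac{71 + 8 \left(5 + 2\right)^{2}}{9 + \left(5 + 2\right)^{2}} = \frac{71 + 8 \cdot 7^{2}}{9 + 7^{2}} = \frac{71 + 8 \cdot 49}{9 + 49} = \frac{71 + 392}{58} = \frac{1}{58} \cdot 463 = \frac{463}{58}$)
$\left(S{\left(-41 \right)} - 10454\right) + f{\left(162 \right)} = \left(\frac{463}{58} - 10454\right) + 36 = - \frac{605869}{58} + 36 = - \frac{603781}{58}$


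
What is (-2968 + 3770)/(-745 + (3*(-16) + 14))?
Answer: -802/779 ≈ -1.0295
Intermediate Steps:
(-2968 + 3770)/(-745 + (3*(-16) + 14)) = 802/(-745 + (-48 + 14)) = 802/(-745 - 34) = 802/(-779) = 802*(-1/779) = -802/779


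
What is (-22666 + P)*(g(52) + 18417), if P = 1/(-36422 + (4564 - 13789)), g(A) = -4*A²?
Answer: -7864259897703/45647 ≈ -1.7228e+8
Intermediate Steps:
P = -1/45647 (P = 1/(-36422 - 9225) = 1/(-45647) = -1/45647 ≈ -2.1907e-5)
(-22666 + P)*(g(52) + 18417) = (-22666 - 1/45647)*(-4*52² + 18417) = -1034634903*(-4*2704 + 18417)/45647 = -1034634903*(-10816 + 18417)/45647 = -1034634903/45647*7601 = -7864259897703/45647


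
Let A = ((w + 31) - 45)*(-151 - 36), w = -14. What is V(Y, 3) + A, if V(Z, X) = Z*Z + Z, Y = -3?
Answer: 5242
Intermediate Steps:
V(Z, X) = Z + Z**2 (V(Z, X) = Z**2 + Z = Z + Z**2)
A = 5236 (A = ((-14 + 31) - 45)*(-151 - 36) = (17 - 45)*(-187) = -28*(-187) = 5236)
V(Y, 3) + A = -3*(1 - 3) + 5236 = -3*(-2) + 5236 = 6 + 5236 = 5242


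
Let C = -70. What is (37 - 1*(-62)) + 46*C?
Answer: -3121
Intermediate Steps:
(37 - 1*(-62)) + 46*C = (37 - 1*(-62)) + 46*(-70) = (37 + 62) - 3220 = 99 - 3220 = -3121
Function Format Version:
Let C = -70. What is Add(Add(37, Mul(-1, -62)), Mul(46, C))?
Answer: -3121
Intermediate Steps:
Add(Add(37, Mul(-1, -62)), Mul(46, C)) = Add(Add(37, Mul(-1, -62)), Mul(46, -70)) = Add(Add(37, 62), -3220) = Add(99, -3220) = -3121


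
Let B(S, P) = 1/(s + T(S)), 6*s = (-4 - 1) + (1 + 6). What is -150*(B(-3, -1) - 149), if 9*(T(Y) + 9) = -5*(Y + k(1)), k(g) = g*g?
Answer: 760575/34 ≈ 22370.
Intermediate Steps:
k(g) = g²
T(Y) = -86/9 - 5*Y/9 (T(Y) = -9 + (-5*(Y + 1²))/9 = -9 + (-5*(Y + 1))/9 = -9 + (-5*(1 + Y))/9 = -9 + (-5 - 5*Y)/9 = -9 + (-5/9 - 5*Y/9) = -86/9 - 5*Y/9)
s = ⅓ (s = ((-4 - 1) + (1 + 6))/6 = (-5 + 7)/6 = (⅙)*2 = ⅓ ≈ 0.33333)
B(S, P) = 1/(-83/9 - 5*S/9) (B(S, P) = 1/(⅓ + (-86/9 - 5*S/9)) = 1/(-83/9 - 5*S/9))
-150*(B(-3, -1) - 149) = -150*(-9/(83 + 5*(-3)) - 149) = -150*(-9/(83 - 15) - 149) = -150*(-9/68 - 149) = -150*(-10141/68) = 760575/34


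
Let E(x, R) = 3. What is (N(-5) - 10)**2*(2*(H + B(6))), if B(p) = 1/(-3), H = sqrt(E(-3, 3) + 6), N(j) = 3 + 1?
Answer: 192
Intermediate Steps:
N(j) = 4
H = 3 (H = sqrt(3 + 6) = sqrt(9) = 3)
B(p) = -1/3
(N(-5) - 10)**2*(2*(H + B(6))) = (4 - 10)**2*(2*(3 - 1/3)) = (-6)**2*(2*(8/3)) = 36*(16/3) = 192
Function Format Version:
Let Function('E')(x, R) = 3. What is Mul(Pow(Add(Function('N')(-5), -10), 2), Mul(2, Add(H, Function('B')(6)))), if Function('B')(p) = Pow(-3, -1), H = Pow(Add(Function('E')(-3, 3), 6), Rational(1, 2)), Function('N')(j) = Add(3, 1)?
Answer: 192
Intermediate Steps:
Function('N')(j) = 4
H = 3 (H = Pow(Add(3, 6), Rational(1, 2)) = Pow(9, Rational(1, 2)) = 3)
Function('B')(p) = Rational(-1, 3)
Mul(Pow(Add(Function('N')(-5), -10), 2), Mul(2, Add(H, Function('B')(6)))) = Mul(Pow(Add(4, -10), 2), Mul(2, Add(3, Rational(-1, 3)))) = Mul(Pow(-6, 2), Mul(2, Rational(8, 3))) = Mul(36, Rational(16, 3)) = 192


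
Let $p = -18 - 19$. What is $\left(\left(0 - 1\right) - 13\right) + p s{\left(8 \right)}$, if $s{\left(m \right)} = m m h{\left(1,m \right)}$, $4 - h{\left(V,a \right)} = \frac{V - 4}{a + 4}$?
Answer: $-10078$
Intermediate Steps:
$h{\left(V,a \right)} = 4 - \frac{-4 + V}{4 + a}$ ($h{\left(V,a \right)} = 4 - \frac{V - 4}{a + 4} = 4 - \frac{-4 + V}{4 + a}$)
$s{\left(m \right)} = \frac{m^{2} \left(19 + 4 m\right)}{4 + m}$ ($s{\left(m \right)} = m m \frac{20 - 1 + 4 m}{4 + m} = m^{2} \frac{20 - 1 + 4 m}{4 + m} = m^{2} \frac{19 + 4 m}{4 + m} = \frac{m^{2} \left(19 + 4 m\right)}{4 + m}$)
$p = -37$ ($p = -18 - 19 = -37$)
$\left(\left(0 - 1\right) - 13\right) + p s{\left(8 \right)} = \left(\left(0 - 1\right) - 13\right) - 37 \frac{8^{2} \left(19 + 4 \cdot 8\right)}{4 + 8} = \left(-1 - 13\right) - 37 \frac{64 \left(19 + 32\right)}{12} = -14 - 37 \cdot 64 \cdot \frac{1}{12} \cdot 51 = -14 - 10064 = -10078$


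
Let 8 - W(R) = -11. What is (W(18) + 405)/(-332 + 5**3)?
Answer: -424/207 ≈ -2.0483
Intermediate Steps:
W(R) = 19 (W(R) = 8 - 1*(-11) = 8 + 11 = 19)
(W(18) + 405)/(-332 + 5**3) = (19 + 405)/(-332 + 5**3) = 424/(-332 + 125) = 424/(-207) = 424*(-1/207) = -424/207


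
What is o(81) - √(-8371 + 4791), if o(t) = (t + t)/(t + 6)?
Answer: 54/29 - 2*I*√895 ≈ 1.8621 - 59.833*I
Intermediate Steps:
o(t) = 2*t/(6 + t) (o(t) = (2*t)/(6 + t) = 2*t/(6 + t))
o(81) - √(-8371 + 4791) = 2*81/(6 + 81) - √(-8371 + 4791) = 2*81/87 - √(-3580) = 2*81*(1/87) - 2*I*√895 = 54/29 - 2*I*√895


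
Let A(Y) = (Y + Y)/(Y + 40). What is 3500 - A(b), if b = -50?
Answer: 3490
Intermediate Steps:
A(Y) = 2*Y/(40 + Y) (A(Y) = (2*Y)/(40 + Y) = 2*Y/(40 + Y))
3500 - A(b) = 3500 - 2*(-50)/(40 - 50) = 3500 - 2*(-50)/(-10) = 3500 - 2*(-50)*(-1)/10 = 3500 - 1*10 = 3500 - 10 = 3490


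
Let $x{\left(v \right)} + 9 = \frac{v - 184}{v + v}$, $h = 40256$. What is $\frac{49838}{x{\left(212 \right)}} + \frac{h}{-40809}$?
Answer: $- \frac{215625050284}{38646123} \approx -5579.5$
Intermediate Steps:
$x{\left(v \right)} = -9 + \frac{-184 + v}{2 v}$ ($x{\left(v \right)} = -9 + \frac{v - 184}{v + v} = -9 + \frac{-184 + v}{2 v}$)
$\frac{49838}{x{\left(212 \right)}} + \frac{h}{-40809} = \frac{49838}{- \frac{17}{2} - \frac{92}{212}} + \frac{40256}{-40809} = \frac{49838}{- \frac{17}{2} - \frac{23}{53}} + 40256 \left(- \frac{1}{40809}\right) = \frac{49838}{- \frac{17}{2} - \frac{23}{53}} - \frac{40256}{40809} = \frac{49838}{- \frac{947}{106}} - \frac{40256}{40809} = 49838 \left(- \frac{106}{947}\right) - \frac{40256}{40809} = - \frac{5282828}{947} - \frac{40256}{40809} = - \frac{215625050284}{38646123}$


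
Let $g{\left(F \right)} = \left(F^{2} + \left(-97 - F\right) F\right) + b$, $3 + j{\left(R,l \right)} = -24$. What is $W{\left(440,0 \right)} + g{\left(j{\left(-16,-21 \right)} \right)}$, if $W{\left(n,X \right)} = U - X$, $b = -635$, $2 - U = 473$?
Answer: $1513$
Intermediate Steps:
$U = -471$ ($U = 2 - 473 = -471$)
$j{\left(R,l \right)} = -27$ ($j{\left(R,l \right)} = -3 - 24 = -27$)
$g{\left(F \right)} = -635 + F^{2} + F \left(-97 - F\right)$ ($g{\left(F \right)} = \left(F^{2} + \left(-97 - F\right) F\right) - 635 = \left(F^{2} + F \left(-97 - F\right)\right) - 635 = -635 + F^{2} + F \left(-97 - F\right)$)
$W{\left(n,X \right)} = -471 - X$
$W{\left(440,0 \right)} + g{\left(j{\left(-16,-21 \right)} \right)} = \left(-471 - 0\right) - -1984 = \left(-471 + 0\right) + \left(-635 + 2619\right) = -471 + 1984 = 1513$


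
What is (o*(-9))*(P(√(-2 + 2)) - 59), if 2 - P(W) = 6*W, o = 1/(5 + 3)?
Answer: 513/8 ≈ 64.125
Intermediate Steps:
o = ⅛ (o = 1/8 = ⅛ ≈ 0.12500)
P(W) = 2 - 6*W
(o*(-9))*(P(√(-2 + 2)) - 59) = ((⅛)*(-9))*((2 - 6*√(-2 + 2)) - 59) = -9*((2 - 6*√0) - 59)/8 = -9*((2 - 6*0) - 59)/8 = -9*((2 + 0) - 59)/8 = -9*(2 - 59)/8 = -9/8*(-57) = 513/8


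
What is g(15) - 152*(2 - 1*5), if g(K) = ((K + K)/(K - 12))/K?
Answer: 1370/3 ≈ 456.67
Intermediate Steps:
g(K) = 2/(-12 + K) (g(K) = ((2*K)/(-12 + K))/K = (2*K/(-12 + K))/K = 2/(-12 + K))
g(15) - 152*(2 - 1*5) = 2/(-12 + 15) - 152*(2 - 1*5) = 2/3 - 152*(2 - 5) = 2*(⅓) - 152*(-3) = ⅔ + 456 = 1370/3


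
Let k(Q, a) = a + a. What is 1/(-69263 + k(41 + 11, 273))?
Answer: -1/68717 ≈ -1.4552e-5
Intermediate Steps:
k(Q, a) = 2*a
1/(-69263 + k(41 + 11, 273)) = 1/(-69263 + 2*273) = 1/(-69263 + 546) = 1/(-68717) = -1/68717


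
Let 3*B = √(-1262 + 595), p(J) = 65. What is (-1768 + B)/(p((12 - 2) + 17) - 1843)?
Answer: 884/889 - I*√667/5334 ≈ 0.99438 - 0.0048418*I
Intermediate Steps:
B = I*√667/3 (B = √(-1262 + 595)/3 = √(-667)/3 = (I*√667)/3 = I*√667/3 ≈ 8.6088*I)
(-1768 + B)/(p((12 - 2) + 17) - 1843) = (-1768 + I*√667/3)/(65 - 1843) = (-1768 + I*√667/3)/(-1778) = (-1768 + I*√667/3)*(-1/1778) = 884/889 - I*√667/5334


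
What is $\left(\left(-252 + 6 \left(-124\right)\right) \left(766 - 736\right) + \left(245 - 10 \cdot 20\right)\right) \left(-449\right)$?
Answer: $13395915$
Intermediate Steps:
$\left(\left(-252 + 6 \left(-124\right)\right) \left(766 - 736\right) + \left(245 - 10 \cdot 20\right)\right) \left(-449\right) = \left(\left(-252 - 744\right) 30 + \left(245 - 200\right)\right) \left(-449\right) = \left(\left(-996\right) 30 + \left(245 - 200\right)\right) \left(-449\right) = \left(-29880 + 45\right) \left(-449\right) = \left(-29835\right) \left(-449\right) = 13395915$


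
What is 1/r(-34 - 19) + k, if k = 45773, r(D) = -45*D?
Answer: 109168606/2385 ≈ 45773.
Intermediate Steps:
1/r(-34 - 19) + k = 1/(-45*(-34 - 19)) + 45773 = 1/(-45*(-53)) + 45773 = 1/2385 + 45773 = 109168606/2385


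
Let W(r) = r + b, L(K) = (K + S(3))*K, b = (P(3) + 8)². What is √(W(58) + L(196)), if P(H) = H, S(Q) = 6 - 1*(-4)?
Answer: √40555 ≈ 201.38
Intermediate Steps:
S(Q) = 10 (S(Q) = 6 + 4 = 10)
b = 121 (b = (3 + 8)² = 11² = 121)
L(K) = K*(10 + K) (L(K) = (K + 10)*K = (10 + K)*K = K*(10 + K))
W(r) = 121 + r (W(r) = r + 121 = 121 + r)
√(W(58) + L(196)) = √((121 + 58) + 196*(10 + 196)) = √(179 + 196*206) = √(179 + 40376) = √40555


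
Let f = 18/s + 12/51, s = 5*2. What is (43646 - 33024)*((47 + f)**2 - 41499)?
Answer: -3000269417722/7225 ≈ -4.1526e+8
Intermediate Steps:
s = 10
f = 173/85 (f = 18/10 + 12/51 = 18*(1/10) + 12*(1/51) = 9/5 + 4/17 = 173/85 ≈ 2.0353)
(43646 - 33024)*((47 + f)**2 - 41499) = (43646 - 33024)*((47 + 173/85)**2 - 41499) = 10622*((4168/85)**2 - 41499) = 10622*(17372224/7225 - 41499) = 10622*(-282458051/7225) = -3000269417722/7225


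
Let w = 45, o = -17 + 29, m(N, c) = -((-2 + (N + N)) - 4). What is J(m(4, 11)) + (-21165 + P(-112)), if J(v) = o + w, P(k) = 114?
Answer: -20994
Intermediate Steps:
m(N, c) = 6 - 2*N (m(N, c) = -((-2 + 2*N) - 4) = -(-6 + 2*N) = 6 - 2*N)
o = 12
J(v) = 57 (J(v) = 12 + 45 = 57)
J(m(4, 11)) + (-21165 + P(-112)) = 57 + (-21165 + 114) = 57 - 21051 = -20994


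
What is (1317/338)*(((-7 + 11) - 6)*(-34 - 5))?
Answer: 3951/13 ≈ 303.92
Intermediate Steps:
(1317/338)*(((-7 + 11) - 6)*(-34 - 5)) = (1317*(1/338))*((4 - 6)*(-39)) = 1317*(-2*(-39))/338 = (1317/338)*78 = 3951/13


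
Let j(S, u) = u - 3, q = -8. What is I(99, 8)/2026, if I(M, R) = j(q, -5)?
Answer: -4/1013 ≈ -0.0039487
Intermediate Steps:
j(S, u) = -3 + u
I(M, R) = -8 (I(M, R) = -3 - 5 = -8)
I(99, 8)/2026 = -8/2026 = -8*1/2026 = -4/1013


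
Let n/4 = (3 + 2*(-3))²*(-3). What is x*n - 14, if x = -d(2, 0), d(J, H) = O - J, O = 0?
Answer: -230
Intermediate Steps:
d(J, H) = -J (d(J, H) = 0 - J = -J)
n = -108 (n = 4*((3 + 2*(-3))²*(-3)) = 4*((3 - 6)²*(-3)) = 4*((-3)²*(-3)) = 4*(9*(-3)) = 4*(-27) = -108)
x = 2 (x = -(-1)*2 = -1*(-2) = 2)
x*n - 14 = 2*(-108) - 14 = -216 - 14 = -230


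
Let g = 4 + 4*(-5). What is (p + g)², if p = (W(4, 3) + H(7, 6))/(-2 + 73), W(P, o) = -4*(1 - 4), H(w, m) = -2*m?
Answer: 256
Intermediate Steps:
W(P, o) = 12 (W(P, o) = -4*(-3) = 12)
p = 0 (p = (12 - 2*6)/(-2 + 73) = (12 - 12)/71 = 0*(1/71) = 0)
g = -16 (g = 4 - 20 = -16)
(p + g)² = (0 - 16)² = (-16)² = 256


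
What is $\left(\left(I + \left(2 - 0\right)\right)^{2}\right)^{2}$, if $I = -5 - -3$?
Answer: $0$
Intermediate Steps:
$I = -2$ ($I = -5 + 3 = -2$)
$\left(\left(I + \left(2 - 0\right)\right)^{2}\right)^{2} = \left(\left(-2 + \left(2 - 0\right)\right)^{2}\right)^{2} = \left(\left(-2 + \left(2 + 0\right)\right)^{2}\right)^{2} = \left(\left(-2 + 2\right)^{2}\right)^{2} = \left(0^{2}\right)^{2} = 0^{2} = 0$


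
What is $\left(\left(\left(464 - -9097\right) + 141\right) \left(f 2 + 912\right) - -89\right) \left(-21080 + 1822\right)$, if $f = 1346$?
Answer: $-673377096026$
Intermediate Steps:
$\left(\left(\left(464 - -9097\right) + 141\right) \left(f 2 + 912\right) - -89\right) \left(-21080 + 1822\right) = \left(\left(\left(464 - -9097\right) + 141\right) \left(1346 \cdot 2 + 912\right) - -89\right) \left(-21080 + 1822\right) = \left(\left(\left(464 + 9097\right) + 141\right) \left(2692 + 912\right) + \left(-3 + 92\right)\right) \left(-19258\right) = \left(\left(9561 + 141\right) 3604 + 89\right) \left(-19258\right) = \left(9702 \cdot 3604 + 89\right) \left(-19258\right) = \left(34966008 + 89\right) \left(-19258\right) = 34966097 \left(-19258\right) = -673377096026$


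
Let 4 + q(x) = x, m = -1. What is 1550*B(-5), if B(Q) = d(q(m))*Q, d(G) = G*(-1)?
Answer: -38750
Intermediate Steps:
q(x) = -4 + x
d(G) = -G
B(Q) = 5*Q (B(Q) = (-(-4 - 1))*Q = (-1*(-5))*Q = 5*Q)
1550*B(-5) = 1550*(5*(-5)) = 1550*(-25) = -38750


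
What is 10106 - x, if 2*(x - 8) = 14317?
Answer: 5879/2 ≈ 2939.5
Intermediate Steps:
x = 14333/2 (x = 8 + (1/2)*14317 = 8 + 14317/2 = 14333/2 ≈ 7166.5)
10106 - x = 10106 - 1*14333/2 = 10106 - 14333/2 = 5879/2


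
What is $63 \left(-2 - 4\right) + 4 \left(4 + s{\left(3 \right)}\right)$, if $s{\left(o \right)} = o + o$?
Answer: $-338$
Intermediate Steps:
$s{\left(o \right)} = 2 o$
$63 \left(-2 - 4\right) + 4 \left(4 + s{\left(3 \right)}\right) = 63 \left(-2 - 4\right) + 4 \left(4 + 2 \cdot 3\right) = 63 \left(-2 - 4\right) + 4 \left(4 + 6\right) = 63 \left(-6\right) + 4 \cdot 10 = -378 + 40 = -338$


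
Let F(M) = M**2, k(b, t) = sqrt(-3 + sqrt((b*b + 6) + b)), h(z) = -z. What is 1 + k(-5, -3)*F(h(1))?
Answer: 1 + sqrt(-3 + sqrt(26)) ≈ 2.4488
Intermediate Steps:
k(b, t) = sqrt(-3 + sqrt(6 + b + b**2)) (k(b, t) = sqrt(-3 + sqrt((b**2 + 6) + b)) = sqrt(-3 + sqrt((6 + b**2) + b)) = sqrt(-3 + sqrt(6 + b + b**2)))
1 + k(-5, -3)*F(h(1)) = 1 + sqrt(-3 + sqrt(6 - 5 + (-5)**2))*(-1*1)**2 = 1 + sqrt(-3 + sqrt(6 - 5 + 25))*(-1)**2 = 1 + sqrt(-3 + sqrt(26))*1 = 1 + sqrt(-3 + sqrt(26))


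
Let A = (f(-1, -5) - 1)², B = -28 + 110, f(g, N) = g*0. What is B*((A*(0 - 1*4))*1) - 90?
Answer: -418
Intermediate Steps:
f(g, N) = 0
B = 82
A = 1 (A = (0 - 1)² = (-1)² = 1)
B*((A*(0 - 1*4))*1) - 90 = 82*((1*(0 - 1*4))*1) - 90 = 82*((1*(0 - 4))*1) - 90 = 82*((1*(-4))*1) - 90 = 82*(-4*1) - 90 = 82*(-4) - 90 = -328 - 90 = -418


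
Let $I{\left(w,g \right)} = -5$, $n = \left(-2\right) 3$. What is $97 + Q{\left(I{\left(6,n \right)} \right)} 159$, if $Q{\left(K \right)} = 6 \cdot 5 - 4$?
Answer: $4231$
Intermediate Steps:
$n = -6$
$Q{\left(K \right)} = 26$ ($Q{\left(K \right)} = 30 - 4 = 26$)
$97 + Q{\left(I{\left(6,n \right)} \right)} 159 = 97 + 26 \cdot 159 = 97 + 4134 = 4231$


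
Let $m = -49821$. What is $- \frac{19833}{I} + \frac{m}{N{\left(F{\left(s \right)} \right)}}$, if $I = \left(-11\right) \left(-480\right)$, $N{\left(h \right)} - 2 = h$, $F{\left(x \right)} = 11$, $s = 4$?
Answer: $- \frac{7979173}{2080} \approx -3836.1$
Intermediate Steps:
$N{\left(h \right)} = 2 + h$
$I = 5280$
$- \frac{19833}{I} + \frac{m}{N{\left(F{\left(s \right)} \right)}} = - \frac{19833}{5280} - \frac{49821}{2 + 11} = \left(-19833\right) \frac{1}{5280} - \frac{49821}{13} = - \frac{601}{160} - \frac{49821}{13} = - \frac{7979173}{2080}$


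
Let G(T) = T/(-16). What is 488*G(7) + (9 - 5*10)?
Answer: -509/2 ≈ -254.50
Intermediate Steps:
G(T) = -T/16 (G(T) = T*(-1/16) = -T/16)
488*G(7) + (9 - 5*10) = 488*(-1/16*7) + (9 - 5*10) = 488*(-7/16) + (9 - 50) = -427/2 - 41 = -509/2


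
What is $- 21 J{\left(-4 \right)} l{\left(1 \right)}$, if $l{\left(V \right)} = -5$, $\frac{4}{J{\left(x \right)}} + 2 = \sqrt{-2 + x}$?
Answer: $-84 - 42 i \sqrt{6} \approx -84.0 - 102.88 i$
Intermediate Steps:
$J{\left(x \right)} = \frac{4}{-2 + \sqrt{-2 + x}}$
$- 21 J{\left(-4 \right)} l{\left(1 \right)} = - 21 \frac{4}{-2 + \sqrt{-2 - 4}} \left(-5\right) = - 21 \frac{4}{-2 + \sqrt{-6}} \left(-5\right) = - 21 \frac{4}{-2 + i \sqrt{6}} \left(-5\right) = - \frac{84}{-2 + i \sqrt{6}} \left(-5\right) = \frac{420}{-2 + i \sqrt{6}}$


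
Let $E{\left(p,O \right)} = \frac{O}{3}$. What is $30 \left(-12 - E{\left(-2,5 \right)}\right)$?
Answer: $-410$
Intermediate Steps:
$E{\left(p,O \right)} = \frac{O}{3}$ ($E{\left(p,O \right)} = O \frac{1}{3} = \frac{O}{3}$)
$30 \left(-12 - E{\left(-2,5 \right)}\right) = 30 \left(-12 - \frac{1}{3} \cdot 5\right) = 30 \left(-12 - \frac{5}{3}\right) = 30 \left(- \frac{41}{3}\right) = -410$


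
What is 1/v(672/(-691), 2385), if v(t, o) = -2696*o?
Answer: -1/6429960 ≈ -1.5552e-7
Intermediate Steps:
1/v(672/(-691), 2385) = 1/(-2696*2385) = 1/(-6429960) = -1/6429960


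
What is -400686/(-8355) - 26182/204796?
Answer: 13640023241/285178430 ≈ 47.830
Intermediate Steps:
-400686/(-8355) - 26182/204796 = -400686*(-1/8355) - 26182*1/204796 = 133562/2785 - 13091/102398 = 13640023241/285178430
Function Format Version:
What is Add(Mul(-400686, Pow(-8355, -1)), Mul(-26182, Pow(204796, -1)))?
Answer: Rational(13640023241, 285178430) ≈ 47.830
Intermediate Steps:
Add(Mul(-400686, Pow(-8355, -1)), Mul(-26182, Pow(204796, -1))) = Add(Mul(-400686, Rational(-1, 8355)), Mul(-26182, Rational(1, 204796))) = Add(Rational(133562, 2785), Rational(-13091, 102398)) = Rational(13640023241, 285178430)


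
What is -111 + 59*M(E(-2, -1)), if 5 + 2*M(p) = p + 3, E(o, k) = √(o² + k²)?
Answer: -170 + 59*√5/2 ≈ -104.04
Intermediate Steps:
E(o, k) = √(k² + o²)
M(p) = -1 + p/2 (M(p) = -5/2 + (p + 3)/2 = -5/2 + (3 + p)/2 = -5/2 + (3/2 + p/2) = -1 + p/2)
-111 + 59*M(E(-2, -1)) = -111 + 59*(-1 + √((-1)² + (-2)²)/2) = -111 + 59*(-1 + √(1 + 4)/2) = -111 + 59*(-1 + √5/2) = -111 + (-59 + 59*√5/2) = -170 + 59*√5/2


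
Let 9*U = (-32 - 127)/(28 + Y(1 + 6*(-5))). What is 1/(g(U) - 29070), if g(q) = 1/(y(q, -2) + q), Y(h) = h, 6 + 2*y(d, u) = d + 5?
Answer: -26/755819 ≈ -3.4400e-5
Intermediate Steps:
y(d, u) = -½ + d/2 (y(d, u) = -3 + (d + 5)/2 = -3 + (5 + d)/2 = -3 + (5/2 + d/2) = -½ + d/2)
U = 53/3 (U = ((-32 - 127)/(28 + (1 + 6*(-5))))/9 = (-159/(28 + (1 - 30)))/9 = (-159/(28 - 29))/9 = (-159/(-1))/9 = (-159*(-1))/9 = (⅑)*159 = 53/3 ≈ 17.667)
g(q) = 1/(-½ + 3*q/2) (g(q) = 1/((-½ + q/2) + q) = 1/(-½ + 3*q/2))
1/(g(U) - 29070) = 1/(2/(-1 + 3*(53/3)) - 29070) = 1/(2/(-1 + 53) - 29070) = 1/(2/52 - 29070) = 1/(2*(1/52) - 29070) = 1/(1/26 - 29070) = 1/(-755819/26) = -26/755819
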